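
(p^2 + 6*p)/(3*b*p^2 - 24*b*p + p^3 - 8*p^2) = (p + 6)/(3*b*p - 24*b + p^2 - 8*p)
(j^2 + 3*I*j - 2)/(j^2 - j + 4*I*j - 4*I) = (j^2 + 3*I*j - 2)/(j^2 - j + 4*I*j - 4*I)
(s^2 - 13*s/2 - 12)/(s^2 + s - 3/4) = 2*(s - 8)/(2*s - 1)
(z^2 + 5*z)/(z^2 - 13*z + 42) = z*(z + 5)/(z^2 - 13*z + 42)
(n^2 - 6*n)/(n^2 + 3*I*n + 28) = n*(n - 6)/(n^2 + 3*I*n + 28)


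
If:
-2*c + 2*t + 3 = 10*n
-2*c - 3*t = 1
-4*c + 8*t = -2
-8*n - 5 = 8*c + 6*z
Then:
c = -1/14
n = 9/35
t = -2/7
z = -227/210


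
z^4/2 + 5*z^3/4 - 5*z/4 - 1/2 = (z/2 + 1)*(z - 1)*(z + 1/2)*(z + 1)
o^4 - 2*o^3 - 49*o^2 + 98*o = o*(o - 7)*(o - 2)*(o + 7)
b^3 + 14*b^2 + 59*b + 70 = (b + 2)*(b + 5)*(b + 7)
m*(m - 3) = m^2 - 3*m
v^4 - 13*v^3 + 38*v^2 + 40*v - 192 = (v - 8)*(v - 4)*(v - 3)*(v + 2)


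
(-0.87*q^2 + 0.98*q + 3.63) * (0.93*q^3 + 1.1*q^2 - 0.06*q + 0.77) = -0.8091*q^5 - 0.0456000000000001*q^4 + 4.5061*q^3 + 3.2643*q^2 + 0.5368*q + 2.7951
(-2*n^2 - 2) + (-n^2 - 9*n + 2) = -3*n^2 - 9*n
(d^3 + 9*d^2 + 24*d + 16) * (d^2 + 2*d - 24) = d^5 + 11*d^4 + 18*d^3 - 152*d^2 - 544*d - 384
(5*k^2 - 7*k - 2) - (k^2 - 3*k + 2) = 4*k^2 - 4*k - 4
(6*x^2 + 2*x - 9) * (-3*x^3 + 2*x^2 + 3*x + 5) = -18*x^5 + 6*x^4 + 49*x^3 + 18*x^2 - 17*x - 45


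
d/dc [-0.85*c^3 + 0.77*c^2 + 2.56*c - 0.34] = -2.55*c^2 + 1.54*c + 2.56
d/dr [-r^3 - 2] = -3*r^2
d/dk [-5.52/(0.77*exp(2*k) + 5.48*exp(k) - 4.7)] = (8.5008*exp(k) + 30.2496)*exp(k)/(0.77*exp(2*k) + 5.48*exp(k) - 4.7)^2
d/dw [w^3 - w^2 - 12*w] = 3*w^2 - 2*w - 12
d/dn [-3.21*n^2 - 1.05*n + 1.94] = -6.42*n - 1.05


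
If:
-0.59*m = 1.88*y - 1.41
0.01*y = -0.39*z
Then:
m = 124.271186440678*z + 2.38983050847458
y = -39.0*z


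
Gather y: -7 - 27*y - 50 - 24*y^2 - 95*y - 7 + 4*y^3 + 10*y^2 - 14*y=4*y^3 - 14*y^2 - 136*y - 64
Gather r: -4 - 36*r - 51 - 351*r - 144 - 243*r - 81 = -630*r - 280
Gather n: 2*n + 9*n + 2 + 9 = 11*n + 11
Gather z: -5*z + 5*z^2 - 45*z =5*z^2 - 50*z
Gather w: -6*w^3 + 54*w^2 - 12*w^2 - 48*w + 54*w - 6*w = -6*w^3 + 42*w^2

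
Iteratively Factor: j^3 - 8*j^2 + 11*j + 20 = (j - 5)*(j^2 - 3*j - 4) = (j - 5)*(j + 1)*(j - 4)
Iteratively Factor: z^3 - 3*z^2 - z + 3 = (z - 3)*(z^2 - 1) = (z - 3)*(z - 1)*(z + 1)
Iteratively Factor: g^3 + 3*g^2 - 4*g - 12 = (g + 2)*(g^2 + g - 6) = (g - 2)*(g + 2)*(g + 3)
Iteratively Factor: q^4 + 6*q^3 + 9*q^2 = (q + 3)*(q^3 + 3*q^2) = (q + 3)^2*(q^2) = q*(q + 3)^2*(q)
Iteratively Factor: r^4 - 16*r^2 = (r)*(r^3 - 16*r) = r^2*(r^2 - 16) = r^2*(r - 4)*(r + 4)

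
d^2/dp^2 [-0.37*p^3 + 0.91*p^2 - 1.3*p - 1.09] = 1.82 - 2.22*p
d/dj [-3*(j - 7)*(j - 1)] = 24 - 6*j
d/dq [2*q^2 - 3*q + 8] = 4*q - 3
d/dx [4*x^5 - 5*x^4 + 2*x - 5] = 20*x^4 - 20*x^3 + 2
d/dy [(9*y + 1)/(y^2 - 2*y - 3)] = (9*y^2 - 18*y - 2*(y - 1)*(9*y + 1) - 27)/(-y^2 + 2*y + 3)^2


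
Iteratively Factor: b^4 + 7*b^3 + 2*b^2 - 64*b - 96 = (b + 4)*(b^3 + 3*b^2 - 10*b - 24) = (b + 4)^2*(b^2 - b - 6) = (b + 2)*(b + 4)^2*(b - 3)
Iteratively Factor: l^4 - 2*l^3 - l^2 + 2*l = (l + 1)*(l^3 - 3*l^2 + 2*l) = (l - 2)*(l + 1)*(l^2 - l) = (l - 2)*(l - 1)*(l + 1)*(l)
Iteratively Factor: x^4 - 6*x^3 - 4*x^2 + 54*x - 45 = (x - 5)*(x^3 - x^2 - 9*x + 9) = (x - 5)*(x - 1)*(x^2 - 9) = (x - 5)*(x - 1)*(x + 3)*(x - 3)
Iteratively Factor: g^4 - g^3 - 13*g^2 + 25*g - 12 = (g - 1)*(g^3 - 13*g + 12) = (g - 1)*(g + 4)*(g^2 - 4*g + 3) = (g - 1)^2*(g + 4)*(g - 3)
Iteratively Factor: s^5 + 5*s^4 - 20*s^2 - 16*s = (s + 2)*(s^4 + 3*s^3 - 6*s^2 - 8*s) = (s - 2)*(s + 2)*(s^3 + 5*s^2 + 4*s) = (s - 2)*(s + 2)*(s + 4)*(s^2 + s) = s*(s - 2)*(s + 2)*(s + 4)*(s + 1)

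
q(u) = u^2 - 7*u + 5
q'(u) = 2*u - 7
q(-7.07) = 104.47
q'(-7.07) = -21.14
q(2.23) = -5.64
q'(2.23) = -2.54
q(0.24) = 3.38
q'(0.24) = -6.52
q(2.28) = -5.76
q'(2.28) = -2.44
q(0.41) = 2.30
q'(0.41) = -6.18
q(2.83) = -6.80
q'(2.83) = -1.34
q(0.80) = 0.04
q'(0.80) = -5.40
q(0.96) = -0.80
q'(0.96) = -5.08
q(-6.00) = 83.00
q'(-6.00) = -19.00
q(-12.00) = 233.00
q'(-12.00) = -31.00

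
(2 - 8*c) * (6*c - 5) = -48*c^2 + 52*c - 10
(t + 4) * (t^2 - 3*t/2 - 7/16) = t^3 + 5*t^2/2 - 103*t/16 - 7/4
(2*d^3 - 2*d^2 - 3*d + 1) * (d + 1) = 2*d^4 - 5*d^2 - 2*d + 1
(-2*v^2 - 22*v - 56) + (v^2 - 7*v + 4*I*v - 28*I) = -v^2 - 29*v + 4*I*v - 56 - 28*I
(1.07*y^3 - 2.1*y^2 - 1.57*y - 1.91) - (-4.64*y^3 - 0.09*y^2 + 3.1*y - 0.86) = 5.71*y^3 - 2.01*y^2 - 4.67*y - 1.05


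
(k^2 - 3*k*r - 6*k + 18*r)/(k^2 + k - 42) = (k - 3*r)/(k + 7)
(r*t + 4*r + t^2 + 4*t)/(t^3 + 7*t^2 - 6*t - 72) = (r + t)/(t^2 + 3*t - 18)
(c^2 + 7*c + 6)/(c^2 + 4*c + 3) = (c + 6)/(c + 3)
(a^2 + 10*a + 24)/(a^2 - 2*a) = (a^2 + 10*a + 24)/(a*(a - 2))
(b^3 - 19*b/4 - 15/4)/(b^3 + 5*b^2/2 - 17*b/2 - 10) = (b + 3/2)/(b + 4)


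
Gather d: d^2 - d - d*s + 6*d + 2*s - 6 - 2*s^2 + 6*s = d^2 + d*(5 - s) - 2*s^2 + 8*s - 6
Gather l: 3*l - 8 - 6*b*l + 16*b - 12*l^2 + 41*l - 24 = 16*b - 12*l^2 + l*(44 - 6*b) - 32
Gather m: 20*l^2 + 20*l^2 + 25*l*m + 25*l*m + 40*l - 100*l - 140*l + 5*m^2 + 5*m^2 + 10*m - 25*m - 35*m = 40*l^2 - 200*l + 10*m^2 + m*(50*l - 50)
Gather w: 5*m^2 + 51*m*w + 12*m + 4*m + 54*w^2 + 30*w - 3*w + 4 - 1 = 5*m^2 + 16*m + 54*w^2 + w*(51*m + 27) + 3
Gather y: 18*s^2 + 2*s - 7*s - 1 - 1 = 18*s^2 - 5*s - 2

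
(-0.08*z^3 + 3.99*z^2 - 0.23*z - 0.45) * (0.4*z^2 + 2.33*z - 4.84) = -0.032*z^5 + 1.4096*z^4 + 9.5919*z^3 - 20.0275*z^2 + 0.0647*z + 2.178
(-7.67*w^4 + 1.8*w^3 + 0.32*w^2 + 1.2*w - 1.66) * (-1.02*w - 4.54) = 7.8234*w^5 + 32.9858*w^4 - 8.4984*w^3 - 2.6768*w^2 - 3.7548*w + 7.5364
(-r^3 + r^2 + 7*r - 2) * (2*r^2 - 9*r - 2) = -2*r^5 + 11*r^4 + 7*r^3 - 69*r^2 + 4*r + 4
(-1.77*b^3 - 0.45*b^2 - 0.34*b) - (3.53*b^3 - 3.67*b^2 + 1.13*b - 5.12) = -5.3*b^3 + 3.22*b^2 - 1.47*b + 5.12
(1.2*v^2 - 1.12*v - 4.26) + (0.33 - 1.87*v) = 1.2*v^2 - 2.99*v - 3.93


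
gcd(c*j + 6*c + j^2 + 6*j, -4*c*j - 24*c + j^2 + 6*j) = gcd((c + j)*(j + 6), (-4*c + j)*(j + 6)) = j + 6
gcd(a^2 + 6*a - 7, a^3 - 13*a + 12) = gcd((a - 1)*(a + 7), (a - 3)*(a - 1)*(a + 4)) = a - 1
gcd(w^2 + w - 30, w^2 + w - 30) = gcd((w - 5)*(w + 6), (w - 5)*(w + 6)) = w^2 + w - 30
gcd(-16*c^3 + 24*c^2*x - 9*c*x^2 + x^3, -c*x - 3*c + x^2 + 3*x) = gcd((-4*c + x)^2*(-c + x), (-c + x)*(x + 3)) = -c + x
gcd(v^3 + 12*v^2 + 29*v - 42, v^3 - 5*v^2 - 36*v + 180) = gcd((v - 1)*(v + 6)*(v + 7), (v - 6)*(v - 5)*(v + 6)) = v + 6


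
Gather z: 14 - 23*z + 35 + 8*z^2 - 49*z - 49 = 8*z^2 - 72*z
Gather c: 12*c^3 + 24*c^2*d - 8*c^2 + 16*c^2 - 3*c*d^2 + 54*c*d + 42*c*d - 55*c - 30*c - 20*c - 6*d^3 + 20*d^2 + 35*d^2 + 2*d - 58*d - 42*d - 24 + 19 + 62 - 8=12*c^3 + c^2*(24*d + 8) + c*(-3*d^2 + 96*d - 105) - 6*d^3 + 55*d^2 - 98*d + 49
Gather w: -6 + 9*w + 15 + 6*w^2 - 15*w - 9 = 6*w^2 - 6*w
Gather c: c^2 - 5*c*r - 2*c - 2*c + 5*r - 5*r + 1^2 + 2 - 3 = c^2 + c*(-5*r - 4)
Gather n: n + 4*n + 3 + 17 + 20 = 5*n + 40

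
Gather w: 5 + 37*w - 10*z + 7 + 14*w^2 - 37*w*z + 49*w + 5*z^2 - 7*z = 14*w^2 + w*(86 - 37*z) + 5*z^2 - 17*z + 12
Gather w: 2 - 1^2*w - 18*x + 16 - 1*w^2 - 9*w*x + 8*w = -w^2 + w*(7 - 9*x) - 18*x + 18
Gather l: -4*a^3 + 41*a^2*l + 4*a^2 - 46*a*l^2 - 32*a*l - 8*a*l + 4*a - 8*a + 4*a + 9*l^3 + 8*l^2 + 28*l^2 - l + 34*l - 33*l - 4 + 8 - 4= -4*a^3 + 4*a^2 + 9*l^3 + l^2*(36 - 46*a) + l*(41*a^2 - 40*a)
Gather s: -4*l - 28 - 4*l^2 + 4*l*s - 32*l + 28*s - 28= -4*l^2 - 36*l + s*(4*l + 28) - 56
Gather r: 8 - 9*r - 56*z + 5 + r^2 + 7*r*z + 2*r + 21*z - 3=r^2 + r*(7*z - 7) - 35*z + 10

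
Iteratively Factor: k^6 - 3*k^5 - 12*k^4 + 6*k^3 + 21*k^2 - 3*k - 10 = (k + 1)*(k^5 - 4*k^4 - 8*k^3 + 14*k^2 + 7*k - 10) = (k - 5)*(k + 1)*(k^4 + k^3 - 3*k^2 - k + 2) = (k - 5)*(k - 1)*(k + 1)*(k^3 + 2*k^2 - k - 2) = (k - 5)*(k - 1)*(k + 1)*(k + 2)*(k^2 - 1) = (k - 5)*(k - 1)^2*(k + 1)*(k + 2)*(k + 1)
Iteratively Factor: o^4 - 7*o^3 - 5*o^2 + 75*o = (o)*(o^3 - 7*o^2 - 5*o + 75) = o*(o + 3)*(o^2 - 10*o + 25) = o*(o - 5)*(o + 3)*(o - 5)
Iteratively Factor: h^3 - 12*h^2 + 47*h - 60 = (h - 4)*(h^2 - 8*h + 15) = (h - 4)*(h - 3)*(h - 5)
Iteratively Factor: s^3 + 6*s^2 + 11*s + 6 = (s + 2)*(s^2 + 4*s + 3) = (s + 1)*(s + 2)*(s + 3)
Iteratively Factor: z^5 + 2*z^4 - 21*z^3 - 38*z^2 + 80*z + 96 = (z + 4)*(z^4 - 2*z^3 - 13*z^2 + 14*z + 24) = (z + 3)*(z + 4)*(z^3 - 5*z^2 + 2*z + 8) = (z + 1)*(z + 3)*(z + 4)*(z^2 - 6*z + 8) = (z - 4)*(z + 1)*(z + 3)*(z + 4)*(z - 2)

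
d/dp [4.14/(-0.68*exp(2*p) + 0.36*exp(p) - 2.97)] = (5.6304*exp(p) - 1.4904)*exp(p)/(0.68*exp(2*p) - 0.36*exp(p) + 2.97)^2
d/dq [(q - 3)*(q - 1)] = 2*q - 4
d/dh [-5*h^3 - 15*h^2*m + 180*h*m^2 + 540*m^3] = -15*h^2 - 30*h*m + 180*m^2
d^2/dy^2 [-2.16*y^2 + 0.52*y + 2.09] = -4.32000000000000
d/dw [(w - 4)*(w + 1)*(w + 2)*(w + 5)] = 4*w^3 + 12*w^2 - 30*w - 58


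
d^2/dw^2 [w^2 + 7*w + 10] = 2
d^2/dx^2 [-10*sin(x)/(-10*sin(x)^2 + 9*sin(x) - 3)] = 10*(-100*sin(x)^5 - 90*sin(x)^4 + 380*sin(x)^3 - 27*sin(x)^2 - 189*sin(x) + 54)/(10*sin(x)^2 - 9*sin(x) + 3)^3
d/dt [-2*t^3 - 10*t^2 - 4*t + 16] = -6*t^2 - 20*t - 4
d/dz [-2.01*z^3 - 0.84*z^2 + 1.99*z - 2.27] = -6.03*z^2 - 1.68*z + 1.99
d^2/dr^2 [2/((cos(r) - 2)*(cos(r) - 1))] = 2*(-4*sin(r)^4 + 3*sin(r)^2 - 69*cos(r)/4 + 9*cos(3*r)/4 + 15)/((cos(r) - 2)^3*(cos(r) - 1)^3)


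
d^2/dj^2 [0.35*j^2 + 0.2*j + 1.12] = 0.700000000000000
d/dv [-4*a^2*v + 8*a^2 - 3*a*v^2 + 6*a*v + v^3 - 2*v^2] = -4*a^2 - 6*a*v + 6*a + 3*v^2 - 4*v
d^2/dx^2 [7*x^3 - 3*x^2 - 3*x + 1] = 42*x - 6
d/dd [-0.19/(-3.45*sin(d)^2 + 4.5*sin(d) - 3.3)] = (0.855 - 1.311*sin(d))*cos(d)/(3.45*sin(d)^2 - 4.5*sin(d) + 3.3)^2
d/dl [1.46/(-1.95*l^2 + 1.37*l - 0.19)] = (5.694*l - 2.0002)/(1.95*l^2 - 1.37*l + 0.19)^2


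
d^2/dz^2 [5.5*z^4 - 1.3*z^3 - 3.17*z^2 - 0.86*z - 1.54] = 66.0*z^2 - 7.8*z - 6.34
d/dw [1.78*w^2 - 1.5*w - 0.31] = 3.56*w - 1.5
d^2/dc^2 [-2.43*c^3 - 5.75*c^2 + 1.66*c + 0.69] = -14.58*c - 11.5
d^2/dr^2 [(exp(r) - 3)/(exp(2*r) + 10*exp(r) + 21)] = (exp(4*r) - 22*exp(3*r) - 216*exp(2*r) - 258*exp(r) + 1071)*exp(r)/(exp(6*r) + 30*exp(5*r) + 363*exp(4*r) + 2260*exp(3*r) + 7623*exp(2*r) + 13230*exp(r) + 9261)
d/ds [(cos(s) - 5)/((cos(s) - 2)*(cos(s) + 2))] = (cos(s)^2 - 10*cos(s) + 4)*sin(s)/((cos(s) - 2)^2*(cos(s) + 2)^2)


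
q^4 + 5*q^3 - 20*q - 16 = (q - 2)*(q + 1)*(q + 2)*(q + 4)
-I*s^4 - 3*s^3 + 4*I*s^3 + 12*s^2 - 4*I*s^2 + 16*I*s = s*(s - 4)*(s - 4*I)*(-I*s + 1)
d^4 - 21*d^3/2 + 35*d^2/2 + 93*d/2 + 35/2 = (d - 7)*(d - 5)*(d + 1/2)*(d + 1)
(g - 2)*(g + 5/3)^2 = g^3 + 4*g^2/3 - 35*g/9 - 50/9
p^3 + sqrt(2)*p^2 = p^2*(p + sqrt(2))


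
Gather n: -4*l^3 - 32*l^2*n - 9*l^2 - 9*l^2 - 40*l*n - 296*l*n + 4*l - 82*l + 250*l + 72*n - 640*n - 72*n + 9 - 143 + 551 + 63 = -4*l^3 - 18*l^2 + 172*l + n*(-32*l^2 - 336*l - 640) + 480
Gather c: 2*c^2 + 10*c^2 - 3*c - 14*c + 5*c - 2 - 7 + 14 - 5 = 12*c^2 - 12*c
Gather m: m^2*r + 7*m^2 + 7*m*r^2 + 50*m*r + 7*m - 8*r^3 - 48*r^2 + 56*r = m^2*(r + 7) + m*(7*r^2 + 50*r + 7) - 8*r^3 - 48*r^2 + 56*r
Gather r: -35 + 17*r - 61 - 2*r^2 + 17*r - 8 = -2*r^2 + 34*r - 104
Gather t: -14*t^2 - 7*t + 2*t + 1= -14*t^2 - 5*t + 1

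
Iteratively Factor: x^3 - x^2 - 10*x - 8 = (x + 2)*(x^2 - 3*x - 4) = (x - 4)*(x + 2)*(x + 1)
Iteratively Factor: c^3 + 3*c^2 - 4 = (c + 2)*(c^2 + c - 2) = (c + 2)^2*(c - 1)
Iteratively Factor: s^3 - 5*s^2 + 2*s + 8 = (s - 4)*(s^2 - s - 2) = (s - 4)*(s + 1)*(s - 2)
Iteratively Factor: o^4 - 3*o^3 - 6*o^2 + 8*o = (o + 2)*(o^3 - 5*o^2 + 4*o) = (o - 4)*(o + 2)*(o^2 - o) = (o - 4)*(o - 1)*(o + 2)*(o)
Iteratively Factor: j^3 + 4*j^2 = (j + 4)*(j^2) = j*(j + 4)*(j)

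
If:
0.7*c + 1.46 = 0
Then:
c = -2.09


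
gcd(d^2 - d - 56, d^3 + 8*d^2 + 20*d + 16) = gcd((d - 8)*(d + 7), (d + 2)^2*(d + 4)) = 1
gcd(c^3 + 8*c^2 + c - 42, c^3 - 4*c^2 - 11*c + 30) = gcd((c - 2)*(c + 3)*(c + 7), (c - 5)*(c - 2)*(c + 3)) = c^2 + c - 6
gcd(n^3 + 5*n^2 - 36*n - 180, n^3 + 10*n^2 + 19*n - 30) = n^2 + 11*n + 30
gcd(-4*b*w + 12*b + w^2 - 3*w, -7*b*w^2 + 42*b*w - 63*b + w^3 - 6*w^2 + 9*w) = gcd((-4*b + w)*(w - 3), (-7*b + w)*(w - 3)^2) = w - 3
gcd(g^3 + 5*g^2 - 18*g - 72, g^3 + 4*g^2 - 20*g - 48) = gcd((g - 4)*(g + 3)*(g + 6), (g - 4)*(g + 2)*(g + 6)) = g^2 + 2*g - 24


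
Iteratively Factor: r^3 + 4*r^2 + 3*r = (r + 3)*(r^2 + r) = r*(r + 3)*(r + 1)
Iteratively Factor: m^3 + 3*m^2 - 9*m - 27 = (m + 3)*(m^2 - 9) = (m + 3)^2*(m - 3)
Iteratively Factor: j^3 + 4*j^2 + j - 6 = (j + 3)*(j^2 + j - 2) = (j - 1)*(j + 3)*(j + 2)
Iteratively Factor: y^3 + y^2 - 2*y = (y)*(y^2 + y - 2) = y*(y - 1)*(y + 2)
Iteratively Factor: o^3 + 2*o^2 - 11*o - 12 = (o + 4)*(o^2 - 2*o - 3) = (o - 3)*(o + 4)*(o + 1)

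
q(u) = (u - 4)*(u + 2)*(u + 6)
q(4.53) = 36.44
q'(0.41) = -16.22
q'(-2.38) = -22.05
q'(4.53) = 77.80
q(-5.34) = 20.59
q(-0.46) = -38.05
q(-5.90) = 3.86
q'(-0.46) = -23.05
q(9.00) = 825.00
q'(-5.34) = 22.83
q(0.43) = -55.78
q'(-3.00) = -17.00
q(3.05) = -43.42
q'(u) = (u - 4)*(u + 2) + (u - 4)*(u + 6) + (u + 2)*(u + 6)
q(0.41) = -55.46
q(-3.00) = 21.00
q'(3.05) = 32.31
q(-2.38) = 8.78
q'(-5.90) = 37.23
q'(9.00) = 295.00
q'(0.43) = -16.01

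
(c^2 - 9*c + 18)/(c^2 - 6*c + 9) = (c - 6)/(c - 3)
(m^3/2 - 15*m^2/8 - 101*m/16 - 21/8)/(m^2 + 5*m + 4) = (8*m^3 - 30*m^2 - 101*m - 42)/(16*(m^2 + 5*m + 4))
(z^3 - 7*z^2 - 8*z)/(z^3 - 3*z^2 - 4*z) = (z - 8)/(z - 4)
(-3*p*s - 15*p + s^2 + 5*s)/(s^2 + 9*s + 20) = (-3*p + s)/(s + 4)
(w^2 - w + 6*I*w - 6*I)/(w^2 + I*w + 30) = (w - 1)/(w - 5*I)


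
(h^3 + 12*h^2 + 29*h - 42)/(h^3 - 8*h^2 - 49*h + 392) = (h^2 + 5*h - 6)/(h^2 - 15*h + 56)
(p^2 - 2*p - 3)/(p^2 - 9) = (p + 1)/(p + 3)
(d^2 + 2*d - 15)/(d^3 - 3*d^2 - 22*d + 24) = (d^2 + 2*d - 15)/(d^3 - 3*d^2 - 22*d + 24)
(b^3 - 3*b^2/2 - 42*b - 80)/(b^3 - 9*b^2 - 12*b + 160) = (b + 5/2)/(b - 5)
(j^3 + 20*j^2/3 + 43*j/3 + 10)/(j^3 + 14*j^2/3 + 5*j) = (j + 2)/j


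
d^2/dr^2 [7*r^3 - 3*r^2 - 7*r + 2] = 42*r - 6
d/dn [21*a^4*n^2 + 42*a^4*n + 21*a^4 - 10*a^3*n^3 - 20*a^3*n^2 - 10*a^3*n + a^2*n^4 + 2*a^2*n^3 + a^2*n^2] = 2*a^2*(21*a^2*n + 21*a^2 - 15*a*n^2 - 20*a*n - 5*a + 2*n^3 + 3*n^2 + n)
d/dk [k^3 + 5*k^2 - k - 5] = 3*k^2 + 10*k - 1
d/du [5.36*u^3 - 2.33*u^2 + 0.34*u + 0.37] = 16.08*u^2 - 4.66*u + 0.34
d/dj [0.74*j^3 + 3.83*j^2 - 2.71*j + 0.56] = 2.22*j^2 + 7.66*j - 2.71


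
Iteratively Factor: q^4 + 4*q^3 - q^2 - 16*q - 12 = (q + 3)*(q^3 + q^2 - 4*q - 4) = (q + 1)*(q + 3)*(q^2 - 4) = (q - 2)*(q + 1)*(q + 3)*(q + 2)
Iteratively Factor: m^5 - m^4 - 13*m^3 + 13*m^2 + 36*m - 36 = (m - 3)*(m^4 + 2*m^3 - 7*m^2 - 8*m + 12) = (m - 3)*(m - 1)*(m^3 + 3*m^2 - 4*m - 12) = (m - 3)*(m - 2)*(m - 1)*(m^2 + 5*m + 6) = (m - 3)*(m - 2)*(m - 1)*(m + 2)*(m + 3)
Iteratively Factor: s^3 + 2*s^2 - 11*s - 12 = (s + 1)*(s^2 + s - 12) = (s - 3)*(s + 1)*(s + 4)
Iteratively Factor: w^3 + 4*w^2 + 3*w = (w + 3)*(w^2 + w) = (w + 1)*(w + 3)*(w)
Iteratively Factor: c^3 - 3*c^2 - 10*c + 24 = (c - 4)*(c^2 + c - 6) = (c - 4)*(c + 3)*(c - 2)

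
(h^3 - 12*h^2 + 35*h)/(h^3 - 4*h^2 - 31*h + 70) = h*(h - 5)/(h^2 + 3*h - 10)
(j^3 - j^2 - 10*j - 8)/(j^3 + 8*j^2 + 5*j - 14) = (j^2 - 3*j - 4)/(j^2 + 6*j - 7)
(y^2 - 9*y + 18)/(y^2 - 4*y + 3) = (y - 6)/(y - 1)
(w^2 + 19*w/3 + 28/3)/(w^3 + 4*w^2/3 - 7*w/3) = (w + 4)/(w*(w - 1))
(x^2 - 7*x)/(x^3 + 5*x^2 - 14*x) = (x - 7)/(x^2 + 5*x - 14)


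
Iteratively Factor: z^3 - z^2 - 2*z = (z + 1)*(z^2 - 2*z) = (z - 2)*(z + 1)*(z)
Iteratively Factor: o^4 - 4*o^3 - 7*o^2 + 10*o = (o - 5)*(o^3 + o^2 - 2*o) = o*(o - 5)*(o^2 + o - 2) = o*(o - 5)*(o - 1)*(o + 2)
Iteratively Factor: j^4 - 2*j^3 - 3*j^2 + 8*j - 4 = (j - 1)*(j^3 - j^2 - 4*j + 4) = (j - 1)^2*(j^2 - 4) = (j - 2)*(j - 1)^2*(j + 2)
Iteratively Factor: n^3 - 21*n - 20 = (n + 4)*(n^2 - 4*n - 5) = (n - 5)*(n + 4)*(n + 1)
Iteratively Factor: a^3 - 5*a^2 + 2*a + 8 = (a - 2)*(a^2 - 3*a - 4) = (a - 2)*(a + 1)*(a - 4)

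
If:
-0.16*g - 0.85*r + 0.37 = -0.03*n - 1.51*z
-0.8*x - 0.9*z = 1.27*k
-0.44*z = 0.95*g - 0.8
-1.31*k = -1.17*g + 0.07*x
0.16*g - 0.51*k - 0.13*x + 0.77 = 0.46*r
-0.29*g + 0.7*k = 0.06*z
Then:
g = 0.06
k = 0.17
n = -36.93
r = 2.12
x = -2.17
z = 1.69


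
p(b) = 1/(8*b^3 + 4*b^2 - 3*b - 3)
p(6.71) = 0.00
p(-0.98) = -0.27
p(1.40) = 0.04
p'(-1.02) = -0.76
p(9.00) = 0.00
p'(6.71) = -0.00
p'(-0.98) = -0.87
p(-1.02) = -0.23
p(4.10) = 0.00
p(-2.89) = -0.01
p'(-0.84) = -1.25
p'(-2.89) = -0.01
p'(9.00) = 0.00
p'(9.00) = 0.00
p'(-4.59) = -0.00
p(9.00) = 0.00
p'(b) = (-24*b^2 - 8*b + 3)/(8*b^3 + 4*b^2 - 3*b - 3)^2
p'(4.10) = -0.00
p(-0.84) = -0.42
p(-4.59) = -0.00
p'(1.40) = -0.11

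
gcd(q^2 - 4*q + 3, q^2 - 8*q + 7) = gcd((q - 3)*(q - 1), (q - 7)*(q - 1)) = q - 1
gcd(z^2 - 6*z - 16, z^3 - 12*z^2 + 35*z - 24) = z - 8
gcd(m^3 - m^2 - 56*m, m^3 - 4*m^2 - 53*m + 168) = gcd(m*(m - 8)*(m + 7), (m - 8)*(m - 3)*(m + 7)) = m^2 - m - 56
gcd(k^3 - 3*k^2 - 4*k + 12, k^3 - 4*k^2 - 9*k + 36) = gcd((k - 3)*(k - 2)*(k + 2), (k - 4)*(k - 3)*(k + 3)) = k - 3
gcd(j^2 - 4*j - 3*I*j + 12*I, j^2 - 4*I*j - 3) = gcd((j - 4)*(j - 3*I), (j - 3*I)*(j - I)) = j - 3*I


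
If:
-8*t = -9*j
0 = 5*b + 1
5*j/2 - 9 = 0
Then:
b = -1/5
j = 18/5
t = 81/20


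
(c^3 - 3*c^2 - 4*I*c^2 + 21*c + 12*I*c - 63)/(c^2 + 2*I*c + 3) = (c^2 - c*(3 + 7*I) + 21*I)/(c - I)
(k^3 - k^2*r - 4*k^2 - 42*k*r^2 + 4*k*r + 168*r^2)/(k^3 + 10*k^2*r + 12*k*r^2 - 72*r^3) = (-k^2 + 7*k*r + 4*k - 28*r)/(-k^2 - 4*k*r + 12*r^2)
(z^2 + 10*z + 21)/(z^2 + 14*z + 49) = (z + 3)/(z + 7)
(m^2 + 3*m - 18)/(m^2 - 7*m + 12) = (m + 6)/(m - 4)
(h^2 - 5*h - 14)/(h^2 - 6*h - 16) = (h - 7)/(h - 8)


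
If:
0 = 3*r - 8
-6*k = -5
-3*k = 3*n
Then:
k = 5/6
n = -5/6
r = 8/3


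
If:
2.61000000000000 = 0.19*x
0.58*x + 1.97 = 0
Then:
No Solution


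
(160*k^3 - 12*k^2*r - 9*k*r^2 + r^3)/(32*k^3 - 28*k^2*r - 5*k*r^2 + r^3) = (-5*k + r)/(-k + r)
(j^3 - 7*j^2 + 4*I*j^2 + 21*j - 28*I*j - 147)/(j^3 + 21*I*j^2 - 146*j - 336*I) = (j^2 - j*(7 + 3*I) + 21*I)/(j^2 + 14*I*j - 48)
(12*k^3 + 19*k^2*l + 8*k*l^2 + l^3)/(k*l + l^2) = 12*k^2/l + 7*k + l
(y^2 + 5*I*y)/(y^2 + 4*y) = (y + 5*I)/(y + 4)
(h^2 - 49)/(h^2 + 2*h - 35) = (h - 7)/(h - 5)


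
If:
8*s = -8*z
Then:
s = -z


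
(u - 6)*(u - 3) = u^2 - 9*u + 18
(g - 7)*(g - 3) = g^2 - 10*g + 21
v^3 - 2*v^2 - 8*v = v*(v - 4)*(v + 2)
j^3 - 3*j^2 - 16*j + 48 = (j - 4)*(j - 3)*(j + 4)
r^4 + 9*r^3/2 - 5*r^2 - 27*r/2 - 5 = (r - 2)*(r + 1/2)*(r + 1)*(r + 5)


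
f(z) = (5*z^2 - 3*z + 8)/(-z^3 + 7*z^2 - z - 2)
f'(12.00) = 0.18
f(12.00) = -0.94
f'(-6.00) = 0.04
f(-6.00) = 0.44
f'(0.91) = -16.28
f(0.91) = 4.41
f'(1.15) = -4.05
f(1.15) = 2.43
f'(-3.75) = 0.10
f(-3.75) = 0.59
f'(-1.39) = 1.27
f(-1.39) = 1.40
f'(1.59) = -0.85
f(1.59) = 1.57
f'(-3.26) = 0.13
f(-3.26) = 0.64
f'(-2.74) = 0.20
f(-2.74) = 0.73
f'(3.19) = 0.29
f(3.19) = 1.47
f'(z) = (10*z - 3)/(-z^3 + 7*z^2 - z - 2) + (3*z^2 - 14*z + 1)*(5*z^2 - 3*z + 8)/(-z^3 + 7*z^2 - z - 2)^2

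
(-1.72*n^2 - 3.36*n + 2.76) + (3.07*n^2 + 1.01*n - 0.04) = 1.35*n^2 - 2.35*n + 2.72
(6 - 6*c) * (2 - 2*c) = 12*c^2 - 24*c + 12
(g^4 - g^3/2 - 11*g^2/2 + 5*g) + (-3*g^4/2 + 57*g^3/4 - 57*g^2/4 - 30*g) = -g^4/2 + 55*g^3/4 - 79*g^2/4 - 25*g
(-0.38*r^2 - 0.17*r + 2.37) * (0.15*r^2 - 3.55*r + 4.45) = -0.057*r^4 + 1.3235*r^3 - 0.732*r^2 - 9.17*r + 10.5465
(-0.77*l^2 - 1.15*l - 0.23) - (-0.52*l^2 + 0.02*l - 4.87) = -0.25*l^2 - 1.17*l + 4.64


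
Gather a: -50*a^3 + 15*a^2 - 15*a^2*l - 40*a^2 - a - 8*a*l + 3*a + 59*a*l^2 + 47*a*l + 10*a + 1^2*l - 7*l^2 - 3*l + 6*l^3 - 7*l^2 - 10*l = -50*a^3 + a^2*(-15*l - 25) + a*(59*l^2 + 39*l + 12) + 6*l^3 - 14*l^2 - 12*l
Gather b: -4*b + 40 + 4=44 - 4*b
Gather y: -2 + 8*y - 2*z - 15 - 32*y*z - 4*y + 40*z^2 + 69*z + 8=y*(4 - 32*z) + 40*z^2 + 67*z - 9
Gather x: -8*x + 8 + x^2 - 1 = x^2 - 8*x + 7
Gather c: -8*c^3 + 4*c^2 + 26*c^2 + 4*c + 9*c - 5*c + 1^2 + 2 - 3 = -8*c^3 + 30*c^2 + 8*c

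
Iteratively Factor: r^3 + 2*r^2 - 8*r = (r)*(r^2 + 2*r - 8) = r*(r + 4)*(r - 2)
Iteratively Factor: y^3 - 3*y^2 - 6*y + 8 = (y - 1)*(y^2 - 2*y - 8) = (y - 4)*(y - 1)*(y + 2)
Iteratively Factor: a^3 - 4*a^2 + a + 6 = (a - 2)*(a^2 - 2*a - 3) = (a - 3)*(a - 2)*(a + 1)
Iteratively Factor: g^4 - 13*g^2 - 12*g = (g)*(g^3 - 13*g - 12) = g*(g - 4)*(g^2 + 4*g + 3) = g*(g - 4)*(g + 3)*(g + 1)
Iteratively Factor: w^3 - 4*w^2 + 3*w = (w)*(w^2 - 4*w + 3) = w*(w - 3)*(w - 1)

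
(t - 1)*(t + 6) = t^2 + 5*t - 6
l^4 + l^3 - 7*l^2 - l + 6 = (l - 2)*(l - 1)*(l + 1)*(l + 3)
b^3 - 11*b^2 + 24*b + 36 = (b - 6)^2*(b + 1)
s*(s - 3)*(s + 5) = s^3 + 2*s^2 - 15*s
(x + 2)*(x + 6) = x^2 + 8*x + 12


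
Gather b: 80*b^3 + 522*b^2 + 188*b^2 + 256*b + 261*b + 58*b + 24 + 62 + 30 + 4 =80*b^3 + 710*b^2 + 575*b + 120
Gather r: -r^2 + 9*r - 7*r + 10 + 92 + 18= -r^2 + 2*r + 120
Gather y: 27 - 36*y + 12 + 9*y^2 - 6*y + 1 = 9*y^2 - 42*y + 40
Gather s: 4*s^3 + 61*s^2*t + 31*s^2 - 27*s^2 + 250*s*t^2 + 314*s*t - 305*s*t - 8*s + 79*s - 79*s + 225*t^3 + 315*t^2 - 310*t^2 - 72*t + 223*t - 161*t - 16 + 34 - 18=4*s^3 + s^2*(61*t + 4) + s*(250*t^2 + 9*t - 8) + 225*t^3 + 5*t^2 - 10*t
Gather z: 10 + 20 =30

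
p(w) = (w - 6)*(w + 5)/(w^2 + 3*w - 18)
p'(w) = (-2*w - 3)*(w - 6)*(w + 5)/(w^2 + 3*w - 18)^2 + (w - 6)/(w^2 + 3*w - 18) + (w + 5)/(w^2 + 3*w - 18) = 4*(w^2 + 6*w + 27)/(w^4 + 6*w^3 - 27*w^2 - 108*w + 324)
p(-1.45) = 1.31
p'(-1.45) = 0.20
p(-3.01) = 1.00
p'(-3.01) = 0.22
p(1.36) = 2.44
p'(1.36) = 1.02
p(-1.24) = 1.35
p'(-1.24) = 0.21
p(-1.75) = 1.25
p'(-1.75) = 0.19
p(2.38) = 5.14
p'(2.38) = 6.96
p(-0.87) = 1.43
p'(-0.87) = 0.23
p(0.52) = 1.87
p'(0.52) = 0.46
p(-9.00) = 1.67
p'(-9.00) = 0.17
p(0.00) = 1.67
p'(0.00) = 0.33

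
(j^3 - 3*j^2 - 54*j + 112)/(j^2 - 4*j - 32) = (j^2 + 5*j - 14)/(j + 4)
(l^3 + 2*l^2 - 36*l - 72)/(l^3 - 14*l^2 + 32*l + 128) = (l^2 - 36)/(l^2 - 16*l + 64)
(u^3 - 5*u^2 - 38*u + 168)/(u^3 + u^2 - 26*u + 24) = (u - 7)/(u - 1)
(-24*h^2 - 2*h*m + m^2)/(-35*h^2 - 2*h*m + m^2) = (24*h^2 + 2*h*m - m^2)/(35*h^2 + 2*h*m - m^2)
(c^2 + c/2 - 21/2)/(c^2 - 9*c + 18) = (c + 7/2)/(c - 6)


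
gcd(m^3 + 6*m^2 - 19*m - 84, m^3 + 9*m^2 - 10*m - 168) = m^2 + 3*m - 28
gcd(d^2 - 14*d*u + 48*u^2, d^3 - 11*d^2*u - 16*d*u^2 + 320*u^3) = -d + 8*u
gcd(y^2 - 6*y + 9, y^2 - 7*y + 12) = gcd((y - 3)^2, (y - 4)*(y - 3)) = y - 3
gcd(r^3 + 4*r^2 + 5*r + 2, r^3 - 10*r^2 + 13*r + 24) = r + 1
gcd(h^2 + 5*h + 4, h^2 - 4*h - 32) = h + 4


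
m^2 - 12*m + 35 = (m - 7)*(m - 5)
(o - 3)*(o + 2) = o^2 - o - 6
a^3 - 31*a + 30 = (a - 5)*(a - 1)*(a + 6)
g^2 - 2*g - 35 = (g - 7)*(g + 5)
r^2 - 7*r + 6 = (r - 6)*(r - 1)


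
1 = 1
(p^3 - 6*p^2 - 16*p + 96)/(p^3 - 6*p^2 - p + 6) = (p^2 - 16)/(p^2 - 1)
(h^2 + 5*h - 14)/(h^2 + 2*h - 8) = (h + 7)/(h + 4)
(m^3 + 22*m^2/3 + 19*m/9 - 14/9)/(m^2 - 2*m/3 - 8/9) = (3*m^2 + 20*m - 7)/(3*m - 4)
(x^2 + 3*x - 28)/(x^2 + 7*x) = (x - 4)/x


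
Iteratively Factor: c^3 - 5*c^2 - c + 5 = (c + 1)*(c^2 - 6*c + 5) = (c - 1)*(c + 1)*(c - 5)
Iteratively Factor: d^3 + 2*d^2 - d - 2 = (d + 1)*(d^2 + d - 2) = (d + 1)*(d + 2)*(d - 1)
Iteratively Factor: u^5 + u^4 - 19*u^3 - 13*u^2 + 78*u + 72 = (u + 4)*(u^4 - 3*u^3 - 7*u^2 + 15*u + 18) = (u + 1)*(u + 4)*(u^3 - 4*u^2 - 3*u + 18) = (u + 1)*(u + 2)*(u + 4)*(u^2 - 6*u + 9) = (u - 3)*(u + 1)*(u + 2)*(u + 4)*(u - 3)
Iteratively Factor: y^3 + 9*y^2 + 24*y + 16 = (y + 4)*(y^2 + 5*y + 4) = (y + 4)^2*(y + 1)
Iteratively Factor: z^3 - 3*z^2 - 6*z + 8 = (z + 2)*(z^2 - 5*z + 4) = (z - 1)*(z + 2)*(z - 4)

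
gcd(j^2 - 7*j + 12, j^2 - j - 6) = j - 3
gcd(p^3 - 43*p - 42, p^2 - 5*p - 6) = p + 1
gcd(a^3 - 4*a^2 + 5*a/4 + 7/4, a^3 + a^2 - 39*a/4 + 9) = 1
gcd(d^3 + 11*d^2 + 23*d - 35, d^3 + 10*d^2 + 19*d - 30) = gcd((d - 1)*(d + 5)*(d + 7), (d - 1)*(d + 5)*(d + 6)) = d^2 + 4*d - 5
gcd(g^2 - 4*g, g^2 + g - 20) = g - 4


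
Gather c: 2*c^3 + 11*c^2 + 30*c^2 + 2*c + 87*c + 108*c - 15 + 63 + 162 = 2*c^3 + 41*c^2 + 197*c + 210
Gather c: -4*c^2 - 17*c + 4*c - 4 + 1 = -4*c^2 - 13*c - 3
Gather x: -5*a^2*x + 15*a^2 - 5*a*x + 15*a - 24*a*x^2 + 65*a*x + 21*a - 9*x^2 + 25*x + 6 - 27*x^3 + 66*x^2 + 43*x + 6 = 15*a^2 + 36*a - 27*x^3 + x^2*(57 - 24*a) + x*(-5*a^2 + 60*a + 68) + 12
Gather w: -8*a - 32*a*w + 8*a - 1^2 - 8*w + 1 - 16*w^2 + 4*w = -16*w^2 + w*(-32*a - 4)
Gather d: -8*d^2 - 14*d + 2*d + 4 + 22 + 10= -8*d^2 - 12*d + 36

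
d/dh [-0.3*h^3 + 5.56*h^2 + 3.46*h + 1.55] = -0.9*h^2 + 11.12*h + 3.46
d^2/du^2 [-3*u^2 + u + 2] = -6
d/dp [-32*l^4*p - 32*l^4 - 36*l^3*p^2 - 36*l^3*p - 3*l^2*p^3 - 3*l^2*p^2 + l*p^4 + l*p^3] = l*(-32*l^3 - 72*l^2*p - 36*l^2 - 9*l*p^2 - 6*l*p + 4*p^3 + 3*p^2)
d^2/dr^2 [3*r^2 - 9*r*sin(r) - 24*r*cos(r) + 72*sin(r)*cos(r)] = 9*r*sin(r) + 24*r*cos(r) + 48*sin(r) - 144*sin(2*r) - 18*cos(r) + 6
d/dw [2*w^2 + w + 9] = 4*w + 1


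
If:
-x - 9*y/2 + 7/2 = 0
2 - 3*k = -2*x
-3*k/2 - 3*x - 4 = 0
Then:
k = -1/6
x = -5/4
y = 19/18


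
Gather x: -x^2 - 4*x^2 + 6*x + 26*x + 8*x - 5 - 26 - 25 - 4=-5*x^2 + 40*x - 60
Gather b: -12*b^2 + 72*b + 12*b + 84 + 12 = -12*b^2 + 84*b + 96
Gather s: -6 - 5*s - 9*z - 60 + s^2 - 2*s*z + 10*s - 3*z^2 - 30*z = s^2 + s*(5 - 2*z) - 3*z^2 - 39*z - 66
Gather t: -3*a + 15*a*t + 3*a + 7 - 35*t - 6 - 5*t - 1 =t*(15*a - 40)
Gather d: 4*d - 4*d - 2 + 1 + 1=0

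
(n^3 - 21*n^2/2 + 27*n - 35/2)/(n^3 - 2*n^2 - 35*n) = (2*n^2 - 7*n + 5)/(2*n*(n + 5))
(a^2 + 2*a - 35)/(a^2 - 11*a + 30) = (a + 7)/(a - 6)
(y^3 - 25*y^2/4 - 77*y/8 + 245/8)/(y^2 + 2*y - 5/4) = (4*y^2 - 35*y + 49)/(2*(2*y - 1))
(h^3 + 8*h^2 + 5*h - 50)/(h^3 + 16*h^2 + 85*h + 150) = (h - 2)/(h + 6)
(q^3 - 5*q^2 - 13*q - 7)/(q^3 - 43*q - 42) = (q + 1)/(q + 6)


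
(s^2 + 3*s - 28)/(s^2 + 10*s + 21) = (s - 4)/(s + 3)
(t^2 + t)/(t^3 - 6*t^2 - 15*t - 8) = t/(t^2 - 7*t - 8)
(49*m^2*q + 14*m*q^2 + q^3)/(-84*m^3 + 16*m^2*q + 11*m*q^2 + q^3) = q*(7*m + q)/(-12*m^2 + 4*m*q + q^2)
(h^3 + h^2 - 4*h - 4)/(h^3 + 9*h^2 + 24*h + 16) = (h^2 - 4)/(h^2 + 8*h + 16)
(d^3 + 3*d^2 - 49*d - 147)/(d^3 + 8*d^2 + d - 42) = (d - 7)/(d - 2)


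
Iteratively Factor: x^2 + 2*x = (x)*(x + 2)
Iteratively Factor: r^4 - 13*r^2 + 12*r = (r + 4)*(r^3 - 4*r^2 + 3*r) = r*(r + 4)*(r^2 - 4*r + 3) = r*(r - 3)*(r + 4)*(r - 1)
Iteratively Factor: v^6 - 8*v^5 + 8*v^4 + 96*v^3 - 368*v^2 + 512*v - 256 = (v - 2)*(v^5 - 6*v^4 - 4*v^3 + 88*v^2 - 192*v + 128) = (v - 2)^2*(v^4 - 4*v^3 - 12*v^2 + 64*v - 64) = (v - 4)*(v - 2)^2*(v^3 - 12*v + 16) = (v - 4)*(v - 2)^3*(v^2 + 2*v - 8) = (v - 4)*(v - 2)^3*(v + 4)*(v - 2)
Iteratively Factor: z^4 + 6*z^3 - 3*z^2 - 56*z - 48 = (z - 3)*(z^3 + 9*z^2 + 24*z + 16) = (z - 3)*(z + 1)*(z^2 + 8*z + 16) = (z - 3)*(z + 1)*(z + 4)*(z + 4)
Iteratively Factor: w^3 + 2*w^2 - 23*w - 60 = (w + 3)*(w^2 - w - 20) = (w + 3)*(w + 4)*(w - 5)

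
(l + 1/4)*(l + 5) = l^2 + 21*l/4 + 5/4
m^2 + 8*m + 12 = (m + 2)*(m + 6)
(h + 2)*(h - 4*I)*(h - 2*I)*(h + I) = h^4 + 2*h^3 - 5*I*h^3 - 2*h^2 - 10*I*h^2 - 4*h - 8*I*h - 16*I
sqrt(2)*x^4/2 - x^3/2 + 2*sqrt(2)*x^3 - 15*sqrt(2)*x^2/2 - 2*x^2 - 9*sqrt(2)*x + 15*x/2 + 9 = (x - 3)*(x + 6)*(x - sqrt(2)/2)*(sqrt(2)*x/2 + sqrt(2)/2)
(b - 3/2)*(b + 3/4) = b^2 - 3*b/4 - 9/8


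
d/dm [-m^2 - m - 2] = -2*m - 1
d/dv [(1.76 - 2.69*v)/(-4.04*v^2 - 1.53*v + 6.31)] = (-10.8676*v^2 + 14.2208*v - 14.2811)/(16.3216*v^4 + 12.3624*v^3 - 48.6439*v^2 - 19.3086*v + 39.8161)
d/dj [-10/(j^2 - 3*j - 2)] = 10*(2*j - 3)/(-j^2 + 3*j + 2)^2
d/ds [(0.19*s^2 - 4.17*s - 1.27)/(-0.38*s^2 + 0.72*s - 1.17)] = (-1.4478*s^2 - 1.4098*s + 5.7933)/(0.1444*s^4 - 0.5472*s^3 + 1.4076*s^2 - 1.6848*s + 1.3689)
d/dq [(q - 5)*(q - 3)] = 2*q - 8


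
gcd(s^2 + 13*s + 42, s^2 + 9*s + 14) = s + 7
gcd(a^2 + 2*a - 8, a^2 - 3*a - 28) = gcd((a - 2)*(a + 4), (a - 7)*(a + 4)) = a + 4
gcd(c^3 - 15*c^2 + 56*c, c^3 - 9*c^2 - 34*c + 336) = c^2 - 15*c + 56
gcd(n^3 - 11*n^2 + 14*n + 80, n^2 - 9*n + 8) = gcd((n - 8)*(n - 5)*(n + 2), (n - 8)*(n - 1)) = n - 8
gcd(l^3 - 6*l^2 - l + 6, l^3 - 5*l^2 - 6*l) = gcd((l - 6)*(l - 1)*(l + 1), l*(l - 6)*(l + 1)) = l^2 - 5*l - 6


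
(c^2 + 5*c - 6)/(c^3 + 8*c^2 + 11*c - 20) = (c + 6)/(c^2 + 9*c + 20)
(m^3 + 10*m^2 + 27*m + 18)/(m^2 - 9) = (m^2 + 7*m + 6)/(m - 3)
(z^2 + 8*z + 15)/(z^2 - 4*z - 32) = (z^2 + 8*z + 15)/(z^2 - 4*z - 32)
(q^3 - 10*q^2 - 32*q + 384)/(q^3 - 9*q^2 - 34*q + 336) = (q - 8)/(q - 7)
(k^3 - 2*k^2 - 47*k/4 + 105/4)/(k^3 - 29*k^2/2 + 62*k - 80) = (2*k^2 + k - 21)/(2*(k^2 - 12*k + 32))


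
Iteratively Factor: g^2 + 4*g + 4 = (g + 2)*(g + 2)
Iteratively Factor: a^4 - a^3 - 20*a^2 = (a)*(a^3 - a^2 - 20*a) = a*(a + 4)*(a^2 - 5*a) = a*(a - 5)*(a + 4)*(a)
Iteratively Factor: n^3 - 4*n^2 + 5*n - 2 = (n - 1)*(n^2 - 3*n + 2) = (n - 2)*(n - 1)*(n - 1)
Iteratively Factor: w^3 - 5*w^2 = (w - 5)*(w^2) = w*(w - 5)*(w)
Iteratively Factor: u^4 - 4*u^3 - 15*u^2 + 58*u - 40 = (u - 5)*(u^3 + u^2 - 10*u + 8) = (u - 5)*(u - 1)*(u^2 + 2*u - 8) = (u - 5)*(u - 1)*(u + 4)*(u - 2)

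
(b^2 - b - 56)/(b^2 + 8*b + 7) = (b - 8)/(b + 1)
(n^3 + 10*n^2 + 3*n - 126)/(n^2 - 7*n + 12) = (n^2 + 13*n + 42)/(n - 4)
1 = 1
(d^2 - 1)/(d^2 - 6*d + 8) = (d^2 - 1)/(d^2 - 6*d + 8)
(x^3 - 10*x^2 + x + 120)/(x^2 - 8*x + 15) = (x^2 - 5*x - 24)/(x - 3)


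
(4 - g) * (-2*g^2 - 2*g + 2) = 2*g^3 - 6*g^2 - 10*g + 8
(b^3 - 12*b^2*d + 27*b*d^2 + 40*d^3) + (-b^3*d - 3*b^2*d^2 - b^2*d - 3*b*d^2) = -b^3*d + b^3 - 3*b^2*d^2 - 13*b^2*d + 24*b*d^2 + 40*d^3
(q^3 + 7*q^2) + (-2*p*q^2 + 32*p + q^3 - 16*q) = -2*p*q^2 + 32*p + 2*q^3 + 7*q^2 - 16*q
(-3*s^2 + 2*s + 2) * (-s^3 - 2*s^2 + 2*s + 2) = 3*s^5 + 4*s^4 - 12*s^3 - 6*s^2 + 8*s + 4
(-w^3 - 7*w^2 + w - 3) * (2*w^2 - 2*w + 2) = -2*w^5 - 12*w^4 + 14*w^3 - 22*w^2 + 8*w - 6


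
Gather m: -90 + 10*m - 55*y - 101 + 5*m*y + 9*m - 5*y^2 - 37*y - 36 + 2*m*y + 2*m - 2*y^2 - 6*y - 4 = m*(7*y + 21) - 7*y^2 - 98*y - 231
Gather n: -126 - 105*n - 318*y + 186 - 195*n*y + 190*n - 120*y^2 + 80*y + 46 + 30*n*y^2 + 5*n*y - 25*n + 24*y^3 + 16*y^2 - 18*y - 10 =n*(30*y^2 - 190*y + 60) + 24*y^3 - 104*y^2 - 256*y + 96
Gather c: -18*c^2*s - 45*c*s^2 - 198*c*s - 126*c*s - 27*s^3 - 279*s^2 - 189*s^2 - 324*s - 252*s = -18*c^2*s + c*(-45*s^2 - 324*s) - 27*s^3 - 468*s^2 - 576*s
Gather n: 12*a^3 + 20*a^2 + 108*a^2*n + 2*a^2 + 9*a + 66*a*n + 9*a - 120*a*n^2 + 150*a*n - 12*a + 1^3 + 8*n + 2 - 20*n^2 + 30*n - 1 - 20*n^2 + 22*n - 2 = 12*a^3 + 22*a^2 + 6*a + n^2*(-120*a - 40) + n*(108*a^2 + 216*a + 60)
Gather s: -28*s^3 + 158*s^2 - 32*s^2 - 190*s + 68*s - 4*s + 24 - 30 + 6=-28*s^3 + 126*s^2 - 126*s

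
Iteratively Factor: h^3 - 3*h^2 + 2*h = (h - 1)*(h^2 - 2*h) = h*(h - 1)*(h - 2)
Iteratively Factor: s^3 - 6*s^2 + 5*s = (s)*(s^2 - 6*s + 5) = s*(s - 5)*(s - 1)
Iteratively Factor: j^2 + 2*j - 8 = (j - 2)*(j + 4)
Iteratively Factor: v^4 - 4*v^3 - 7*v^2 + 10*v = (v - 5)*(v^3 + v^2 - 2*v) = (v - 5)*(v - 1)*(v^2 + 2*v) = (v - 5)*(v - 1)*(v + 2)*(v)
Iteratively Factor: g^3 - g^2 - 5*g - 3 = (g - 3)*(g^2 + 2*g + 1) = (g - 3)*(g + 1)*(g + 1)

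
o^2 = o^2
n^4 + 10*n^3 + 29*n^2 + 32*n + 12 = (n + 1)^2*(n + 2)*(n + 6)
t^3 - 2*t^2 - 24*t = t*(t - 6)*(t + 4)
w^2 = w^2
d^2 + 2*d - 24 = (d - 4)*(d + 6)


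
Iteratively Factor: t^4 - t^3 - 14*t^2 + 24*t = (t + 4)*(t^3 - 5*t^2 + 6*t) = (t - 2)*(t + 4)*(t^2 - 3*t) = (t - 3)*(t - 2)*(t + 4)*(t)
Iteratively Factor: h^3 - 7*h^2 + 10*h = (h - 2)*(h^2 - 5*h) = h*(h - 2)*(h - 5)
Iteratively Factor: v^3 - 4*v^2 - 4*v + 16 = (v + 2)*(v^2 - 6*v + 8) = (v - 2)*(v + 2)*(v - 4)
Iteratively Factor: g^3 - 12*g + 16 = (g + 4)*(g^2 - 4*g + 4) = (g - 2)*(g + 4)*(g - 2)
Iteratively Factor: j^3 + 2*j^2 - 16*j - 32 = (j + 4)*(j^2 - 2*j - 8) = (j - 4)*(j + 4)*(j + 2)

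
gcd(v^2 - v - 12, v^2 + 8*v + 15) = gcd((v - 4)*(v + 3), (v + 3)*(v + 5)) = v + 3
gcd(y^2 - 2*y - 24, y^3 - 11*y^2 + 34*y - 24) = y - 6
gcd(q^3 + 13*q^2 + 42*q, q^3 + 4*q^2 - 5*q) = q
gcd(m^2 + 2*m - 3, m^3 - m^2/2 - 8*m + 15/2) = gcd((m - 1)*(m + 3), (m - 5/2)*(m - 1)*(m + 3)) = m^2 + 2*m - 3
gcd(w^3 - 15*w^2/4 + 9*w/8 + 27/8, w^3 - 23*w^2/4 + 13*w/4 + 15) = w - 3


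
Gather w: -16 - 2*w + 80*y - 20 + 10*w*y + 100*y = w*(10*y - 2) + 180*y - 36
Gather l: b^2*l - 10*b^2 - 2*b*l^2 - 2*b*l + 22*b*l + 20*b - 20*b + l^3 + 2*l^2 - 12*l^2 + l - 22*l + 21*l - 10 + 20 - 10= -10*b^2 + l^3 + l^2*(-2*b - 10) + l*(b^2 + 20*b)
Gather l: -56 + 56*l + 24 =56*l - 32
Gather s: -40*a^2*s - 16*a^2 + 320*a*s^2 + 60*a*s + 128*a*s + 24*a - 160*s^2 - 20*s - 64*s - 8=-16*a^2 + 24*a + s^2*(320*a - 160) + s*(-40*a^2 + 188*a - 84) - 8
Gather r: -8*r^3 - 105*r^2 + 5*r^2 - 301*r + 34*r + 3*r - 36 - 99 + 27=-8*r^3 - 100*r^2 - 264*r - 108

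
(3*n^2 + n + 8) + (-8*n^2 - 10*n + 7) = -5*n^2 - 9*n + 15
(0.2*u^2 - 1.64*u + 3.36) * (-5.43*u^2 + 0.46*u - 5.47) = -1.086*u^4 + 8.9972*u^3 - 20.0932*u^2 + 10.5164*u - 18.3792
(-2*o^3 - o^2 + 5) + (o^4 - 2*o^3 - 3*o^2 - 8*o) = o^4 - 4*o^3 - 4*o^2 - 8*o + 5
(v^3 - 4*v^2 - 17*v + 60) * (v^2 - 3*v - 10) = v^5 - 7*v^4 - 15*v^3 + 151*v^2 - 10*v - 600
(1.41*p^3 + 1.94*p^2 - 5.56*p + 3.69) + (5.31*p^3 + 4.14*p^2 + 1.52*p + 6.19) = 6.72*p^3 + 6.08*p^2 - 4.04*p + 9.88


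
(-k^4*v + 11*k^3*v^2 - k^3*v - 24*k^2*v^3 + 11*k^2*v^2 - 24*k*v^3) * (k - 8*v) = -k^5*v + 19*k^4*v^2 - k^4*v - 112*k^3*v^3 + 19*k^3*v^2 + 192*k^2*v^4 - 112*k^2*v^3 + 192*k*v^4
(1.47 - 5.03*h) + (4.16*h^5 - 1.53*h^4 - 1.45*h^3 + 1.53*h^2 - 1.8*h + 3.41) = 4.16*h^5 - 1.53*h^4 - 1.45*h^3 + 1.53*h^2 - 6.83*h + 4.88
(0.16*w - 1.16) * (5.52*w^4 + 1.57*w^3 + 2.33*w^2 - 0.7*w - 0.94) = 0.8832*w^5 - 6.152*w^4 - 1.4484*w^3 - 2.8148*w^2 + 0.6616*w + 1.0904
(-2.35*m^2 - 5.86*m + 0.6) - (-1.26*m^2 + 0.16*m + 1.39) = -1.09*m^2 - 6.02*m - 0.79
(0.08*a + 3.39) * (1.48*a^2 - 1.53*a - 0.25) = 0.1184*a^3 + 4.8948*a^2 - 5.2067*a - 0.8475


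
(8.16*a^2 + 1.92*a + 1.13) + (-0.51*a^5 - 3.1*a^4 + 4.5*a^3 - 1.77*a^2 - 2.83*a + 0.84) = -0.51*a^5 - 3.1*a^4 + 4.5*a^3 + 6.39*a^2 - 0.91*a + 1.97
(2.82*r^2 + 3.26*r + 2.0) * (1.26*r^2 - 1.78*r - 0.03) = 3.5532*r^4 - 0.912*r^3 - 3.3674*r^2 - 3.6578*r - 0.06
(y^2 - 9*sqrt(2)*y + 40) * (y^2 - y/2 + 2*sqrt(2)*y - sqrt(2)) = y^4 - 7*sqrt(2)*y^3 - y^3/2 + 4*y^2 + 7*sqrt(2)*y^2/2 - 2*y + 80*sqrt(2)*y - 40*sqrt(2)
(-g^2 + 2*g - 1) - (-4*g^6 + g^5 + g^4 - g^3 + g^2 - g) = 4*g^6 - g^5 - g^4 + g^3 - 2*g^2 + 3*g - 1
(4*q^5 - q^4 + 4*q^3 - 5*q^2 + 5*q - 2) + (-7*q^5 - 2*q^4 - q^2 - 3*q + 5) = -3*q^5 - 3*q^4 + 4*q^3 - 6*q^2 + 2*q + 3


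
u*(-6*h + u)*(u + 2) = -6*h*u^2 - 12*h*u + u^3 + 2*u^2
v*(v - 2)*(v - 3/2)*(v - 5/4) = v^4 - 19*v^3/4 + 59*v^2/8 - 15*v/4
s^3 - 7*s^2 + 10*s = s*(s - 5)*(s - 2)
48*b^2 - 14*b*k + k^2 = (-8*b + k)*(-6*b + k)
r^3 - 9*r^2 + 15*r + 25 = (r - 5)^2*(r + 1)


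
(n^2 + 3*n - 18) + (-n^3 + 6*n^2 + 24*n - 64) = -n^3 + 7*n^2 + 27*n - 82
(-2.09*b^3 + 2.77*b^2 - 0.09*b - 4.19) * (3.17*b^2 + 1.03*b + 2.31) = -6.6253*b^5 + 6.6282*b^4 - 2.2601*b^3 - 6.9763*b^2 - 4.5236*b - 9.6789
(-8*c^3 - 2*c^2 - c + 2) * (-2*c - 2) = 16*c^4 + 20*c^3 + 6*c^2 - 2*c - 4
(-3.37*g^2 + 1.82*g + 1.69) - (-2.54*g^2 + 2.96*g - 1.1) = -0.83*g^2 - 1.14*g + 2.79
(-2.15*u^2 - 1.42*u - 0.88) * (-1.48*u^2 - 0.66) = 3.182*u^4 + 2.1016*u^3 + 2.7214*u^2 + 0.9372*u + 0.5808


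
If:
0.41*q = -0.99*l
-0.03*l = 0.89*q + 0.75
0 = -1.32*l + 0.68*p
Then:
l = 0.35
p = 0.69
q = -0.85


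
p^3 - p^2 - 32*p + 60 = (p - 5)*(p - 2)*(p + 6)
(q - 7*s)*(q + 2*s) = q^2 - 5*q*s - 14*s^2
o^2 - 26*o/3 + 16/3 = (o - 8)*(o - 2/3)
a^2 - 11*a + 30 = (a - 6)*(a - 5)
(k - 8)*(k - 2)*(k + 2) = k^3 - 8*k^2 - 4*k + 32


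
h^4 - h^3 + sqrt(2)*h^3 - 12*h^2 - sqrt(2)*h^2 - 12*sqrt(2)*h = h*(h - 4)*(h + 3)*(h + sqrt(2))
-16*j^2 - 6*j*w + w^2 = (-8*j + w)*(2*j + w)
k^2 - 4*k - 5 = (k - 5)*(k + 1)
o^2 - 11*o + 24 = (o - 8)*(o - 3)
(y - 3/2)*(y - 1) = y^2 - 5*y/2 + 3/2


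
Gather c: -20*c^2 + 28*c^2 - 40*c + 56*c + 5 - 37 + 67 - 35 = 8*c^2 + 16*c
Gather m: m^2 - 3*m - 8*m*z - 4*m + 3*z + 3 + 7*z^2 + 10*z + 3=m^2 + m*(-8*z - 7) + 7*z^2 + 13*z + 6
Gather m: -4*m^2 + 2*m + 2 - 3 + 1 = -4*m^2 + 2*m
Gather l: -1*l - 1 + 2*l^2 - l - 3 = 2*l^2 - 2*l - 4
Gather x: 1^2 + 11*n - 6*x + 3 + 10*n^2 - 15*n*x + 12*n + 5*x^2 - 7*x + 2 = 10*n^2 + 23*n + 5*x^2 + x*(-15*n - 13) + 6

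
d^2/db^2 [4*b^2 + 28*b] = 8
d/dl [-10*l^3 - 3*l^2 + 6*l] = -30*l^2 - 6*l + 6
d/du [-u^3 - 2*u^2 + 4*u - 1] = -3*u^2 - 4*u + 4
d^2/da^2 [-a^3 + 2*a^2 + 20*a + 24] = 4 - 6*a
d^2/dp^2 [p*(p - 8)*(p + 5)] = 6*p - 6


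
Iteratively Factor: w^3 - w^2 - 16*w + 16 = (w - 1)*(w^2 - 16) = (w - 1)*(w + 4)*(w - 4)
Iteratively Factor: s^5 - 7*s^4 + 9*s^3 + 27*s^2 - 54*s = (s - 3)*(s^4 - 4*s^3 - 3*s^2 + 18*s) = (s - 3)^2*(s^3 - s^2 - 6*s) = s*(s - 3)^2*(s^2 - s - 6) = s*(s - 3)^3*(s + 2)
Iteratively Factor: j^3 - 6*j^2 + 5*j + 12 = (j - 4)*(j^2 - 2*j - 3) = (j - 4)*(j - 3)*(j + 1)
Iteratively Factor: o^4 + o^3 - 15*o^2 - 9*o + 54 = (o + 3)*(o^3 - 2*o^2 - 9*o + 18) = (o + 3)^2*(o^2 - 5*o + 6) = (o - 3)*(o + 3)^2*(o - 2)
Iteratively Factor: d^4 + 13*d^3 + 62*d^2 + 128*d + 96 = (d + 2)*(d^3 + 11*d^2 + 40*d + 48) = (d + 2)*(d + 4)*(d^2 + 7*d + 12) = (d + 2)*(d + 4)^2*(d + 3)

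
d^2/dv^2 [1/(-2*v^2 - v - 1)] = 2*(4*v^2 + 2*v - (4*v + 1)^2 + 2)/(2*v^2 + v + 1)^3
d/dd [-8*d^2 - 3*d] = -16*d - 3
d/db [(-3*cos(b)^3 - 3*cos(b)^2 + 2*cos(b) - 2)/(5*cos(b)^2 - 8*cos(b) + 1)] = (15*cos(b)^4 - 48*cos(b)^3 - 5*cos(b)^2 - 14*cos(b) + 14)*sin(b)/(5*sin(b)^2 + 8*cos(b) - 6)^2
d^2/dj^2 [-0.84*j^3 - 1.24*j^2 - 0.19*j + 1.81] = -5.04*j - 2.48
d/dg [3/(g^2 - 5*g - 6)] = 3*(5 - 2*g)/(-g^2 + 5*g + 6)^2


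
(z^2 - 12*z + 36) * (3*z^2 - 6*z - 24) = 3*z^4 - 42*z^3 + 156*z^2 + 72*z - 864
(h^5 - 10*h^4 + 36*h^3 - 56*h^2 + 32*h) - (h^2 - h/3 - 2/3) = h^5 - 10*h^4 + 36*h^3 - 57*h^2 + 97*h/3 + 2/3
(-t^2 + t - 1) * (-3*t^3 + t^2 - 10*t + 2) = 3*t^5 - 4*t^4 + 14*t^3 - 13*t^2 + 12*t - 2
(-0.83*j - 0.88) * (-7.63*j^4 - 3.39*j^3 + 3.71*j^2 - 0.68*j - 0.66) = 6.3329*j^5 + 9.5281*j^4 - 0.0960999999999999*j^3 - 2.7004*j^2 + 1.1462*j + 0.5808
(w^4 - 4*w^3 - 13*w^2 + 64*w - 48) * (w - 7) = w^5 - 11*w^4 + 15*w^3 + 155*w^2 - 496*w + 336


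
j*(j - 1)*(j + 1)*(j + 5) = j^4 + 5*j^3 - j^2 - 5*j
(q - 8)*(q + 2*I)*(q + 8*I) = q^3 - 8*q^2 + 10*I*q^2 - 16*q - 80*I*q + 128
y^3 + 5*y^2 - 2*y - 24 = (y - 2)*(y + 3)*(y + 4)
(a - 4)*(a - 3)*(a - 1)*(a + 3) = a^4 - 5*a^3 - 5*a^2 + 45*a - 36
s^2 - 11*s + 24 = (s - 8)*(s - 3)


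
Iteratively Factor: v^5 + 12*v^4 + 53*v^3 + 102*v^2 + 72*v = (v + 3)*(v^4 + 9*v^3 + 26*v^2 + 24*v) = (v + 2)*(v + 3)*(v^3 + 7*v^2 + 12*v) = (v + 2)*(v + 3)^2*(v^2 + 4*v) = (v + 2)*(v + 3)^2*(v + 4)*(v)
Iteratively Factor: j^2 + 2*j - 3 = (j + 3)*(j - 1)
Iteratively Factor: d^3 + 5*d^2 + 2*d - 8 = (d - 1)*(d^2 + 6*d + 8) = (d - 1)*(d + 4)*(d + 2)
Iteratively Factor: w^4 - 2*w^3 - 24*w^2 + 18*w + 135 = (w - 3)*(w^3 + w^2 - 21*w - 45) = (w - 3)*(w + 3)*(w^2 - 2*w - 15) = (w - 3)*(w + 3)^2*(w - 5)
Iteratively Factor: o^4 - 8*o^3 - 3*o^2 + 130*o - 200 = (o - 5)*(o^3 - 3*o^2 - 18*o + 40) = (o - 5)*(o + 4)*(o^2 - 7*o + 10) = (o - 5)*(o - 2)*(o + 4)*(o - 5)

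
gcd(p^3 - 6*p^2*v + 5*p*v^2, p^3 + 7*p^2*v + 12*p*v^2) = p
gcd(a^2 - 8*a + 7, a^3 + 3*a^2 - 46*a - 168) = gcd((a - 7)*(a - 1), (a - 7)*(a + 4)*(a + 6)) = a - 7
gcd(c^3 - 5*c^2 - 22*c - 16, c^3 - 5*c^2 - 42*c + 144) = c - 8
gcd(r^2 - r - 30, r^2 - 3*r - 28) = 1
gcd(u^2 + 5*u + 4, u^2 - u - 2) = u + 1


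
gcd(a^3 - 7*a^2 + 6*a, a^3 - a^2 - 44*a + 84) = a - 6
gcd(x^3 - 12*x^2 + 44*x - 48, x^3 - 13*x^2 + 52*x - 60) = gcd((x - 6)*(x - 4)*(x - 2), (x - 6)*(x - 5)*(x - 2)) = x^2 - 8*x + 12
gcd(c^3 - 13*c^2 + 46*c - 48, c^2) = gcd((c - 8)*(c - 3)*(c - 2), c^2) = 1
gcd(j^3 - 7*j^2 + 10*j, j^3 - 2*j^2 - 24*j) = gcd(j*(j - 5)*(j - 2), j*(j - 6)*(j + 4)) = j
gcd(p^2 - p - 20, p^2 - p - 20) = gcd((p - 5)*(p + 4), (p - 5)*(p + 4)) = p^2 - p - 20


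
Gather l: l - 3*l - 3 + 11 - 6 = 2 - 2*l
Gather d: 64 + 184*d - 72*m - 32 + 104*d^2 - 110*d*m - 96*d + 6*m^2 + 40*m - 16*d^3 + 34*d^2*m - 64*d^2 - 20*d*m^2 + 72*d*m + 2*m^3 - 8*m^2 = -16*d^3 + d^2*(34*m + 40) + d*(-20*m^2 - 38*m + 88) + 2*m^3 - 2*m^2 - 32*m + 32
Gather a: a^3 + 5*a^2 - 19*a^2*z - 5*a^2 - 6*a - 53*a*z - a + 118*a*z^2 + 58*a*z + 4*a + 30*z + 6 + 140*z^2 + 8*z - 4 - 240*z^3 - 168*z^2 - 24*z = a^3 - 19*a^2*z + a*(118*z^2 + 5*z - 3) - 240*z^3 - 28*z^2 + 14*z + 2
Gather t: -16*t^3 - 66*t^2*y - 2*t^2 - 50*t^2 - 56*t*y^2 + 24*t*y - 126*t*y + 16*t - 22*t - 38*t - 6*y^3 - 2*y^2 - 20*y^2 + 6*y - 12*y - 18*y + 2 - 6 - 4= -16*t^3 + t^2*(-66*y - 52) + t*(-56*y^2 - 102*y - 44) - 6*y^3 - 22*y^2 - 24*y - 8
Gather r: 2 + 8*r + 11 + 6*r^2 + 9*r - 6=6*r^2 + 17*r + 7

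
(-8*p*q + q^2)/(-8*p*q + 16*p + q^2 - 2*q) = q/(q - 2)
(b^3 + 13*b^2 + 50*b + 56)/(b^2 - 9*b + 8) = (b^3 + 13*b^2 + 50*b + 56)/(b^2 - 9*b + 8)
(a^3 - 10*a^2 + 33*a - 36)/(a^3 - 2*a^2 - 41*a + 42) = (a^3 - 10*a^2 + 33*a - 36)/(a^3 - 2*a^2 - 41*a + 42)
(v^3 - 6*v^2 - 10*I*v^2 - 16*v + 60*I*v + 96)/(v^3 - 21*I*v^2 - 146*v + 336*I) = (v^2 - 2*v*(3 + I) + 12*I)/(v^2 - 13*I*v - 42)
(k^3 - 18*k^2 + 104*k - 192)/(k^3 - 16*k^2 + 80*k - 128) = (k - 6)/(k - 4)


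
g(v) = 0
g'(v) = 0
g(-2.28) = 0.00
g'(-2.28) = 0.00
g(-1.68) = 0.00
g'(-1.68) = 0.00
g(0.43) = 0.00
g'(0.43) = 0.00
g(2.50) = 0.00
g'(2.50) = 0.00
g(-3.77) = 0.00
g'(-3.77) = 0.00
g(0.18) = 0.00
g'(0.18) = 0.00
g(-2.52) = 0.00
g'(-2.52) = 0.00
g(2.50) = 0.00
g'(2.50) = 0.00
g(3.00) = 0.00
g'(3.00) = 0.00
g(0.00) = 0.00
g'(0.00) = 0.00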